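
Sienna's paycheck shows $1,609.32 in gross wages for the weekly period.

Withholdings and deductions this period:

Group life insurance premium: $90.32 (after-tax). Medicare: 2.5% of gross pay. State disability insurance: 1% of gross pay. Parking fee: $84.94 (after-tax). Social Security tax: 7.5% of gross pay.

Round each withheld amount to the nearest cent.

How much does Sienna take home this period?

$1,257.04

State disability insurance: $1,609.32 × 0.01 = $16.09
Social Security tax: $1,609.32 × 0.075 = $120.70
Medicare: $1,609.32 × 0.025 = $40.23
Parking fee: $84.94
Group life insurance premium: $90.32
Total deductions = $16.09 + $120.70 + $40.23 + $84.94 + $90.32 = $352.28
Net pay = $1,609.32 − $352.28 = $1,257.04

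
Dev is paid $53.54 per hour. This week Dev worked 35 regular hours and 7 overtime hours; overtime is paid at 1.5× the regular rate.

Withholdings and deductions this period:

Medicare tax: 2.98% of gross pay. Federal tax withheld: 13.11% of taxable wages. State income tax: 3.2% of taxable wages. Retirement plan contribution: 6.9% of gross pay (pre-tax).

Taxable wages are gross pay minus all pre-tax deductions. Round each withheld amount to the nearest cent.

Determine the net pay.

$1825.48

Regular pay: 35 × $53.54 = $1873.90
Overtime pay: 7 × $53.54 × 1.5 = $562.17
Gross pay = $1873.90 + $562.17 = $2436.07
Retirement plan contribution: $2436.07 × 0.069 = $168.09
Taxable wages = $2436.07 − $168.09 = $2267.98
Federal tax withheld: $2267.98 × 0.1311 = $297.33
State income tax: $2267.98 × 0.032 = $72.58
Medicare tax: $2436.07 × 0.0298 = $72.59
Total deductions = $168.09 + $297.33 + $72.58 + $72.59 = $610.59
Net pay = $2436.07 − $610.59 = $1825.48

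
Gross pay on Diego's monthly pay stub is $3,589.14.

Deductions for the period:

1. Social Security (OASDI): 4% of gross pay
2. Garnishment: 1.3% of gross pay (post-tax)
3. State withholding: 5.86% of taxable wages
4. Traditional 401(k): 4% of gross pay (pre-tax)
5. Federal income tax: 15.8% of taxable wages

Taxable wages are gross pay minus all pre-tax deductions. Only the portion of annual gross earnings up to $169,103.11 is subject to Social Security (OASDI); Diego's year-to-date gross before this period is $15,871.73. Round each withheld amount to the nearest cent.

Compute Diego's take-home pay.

Traditional 401(k): $3,589.14 × 0.04 = $143.57
Taxable wages = $3,589.14 − $143.57 = $3,445.57
State withholding: $3,445.57 × 0.0586 = $201.91
Federal income tax: $3,445.57 × 0.158 = $544.40
Social Security (OASDI): cap not yet reached, full $3,589.14 is subject → $3,589.14 × 0.04 = $143.57
Garnishment: $3,589.14 × 0.013 = $46.66
Total deductions = $143.57 + $201.91 + $544.40 + $143.57 + $46.66 = $1,080.11
Net pay = $3,589.14 − $1,080.11 = $2,509.03

$2,509.03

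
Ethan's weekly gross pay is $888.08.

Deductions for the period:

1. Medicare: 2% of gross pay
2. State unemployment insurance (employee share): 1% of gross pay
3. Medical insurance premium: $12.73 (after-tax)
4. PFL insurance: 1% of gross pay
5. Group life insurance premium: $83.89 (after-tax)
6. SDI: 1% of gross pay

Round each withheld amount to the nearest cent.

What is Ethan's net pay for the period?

$747.06

SDI: $888.08 × 0.01 = $8.88
PFL insurance: $888.08 × 0.01 = $8.88
State unemployment insurance (employee share): $888.08 × 0.01 = $8.88
Medicare: $888.08 × 0.02 = $17.76
Medical insurance premium: $12.73
Group life insurance premium: $83.89
Total deductions = $8.88 + $8.88 + $8.88 + $17.76 + $12.73 + $83.89 = $141.02
Net pay = $888.08 − $141.02 = $747.06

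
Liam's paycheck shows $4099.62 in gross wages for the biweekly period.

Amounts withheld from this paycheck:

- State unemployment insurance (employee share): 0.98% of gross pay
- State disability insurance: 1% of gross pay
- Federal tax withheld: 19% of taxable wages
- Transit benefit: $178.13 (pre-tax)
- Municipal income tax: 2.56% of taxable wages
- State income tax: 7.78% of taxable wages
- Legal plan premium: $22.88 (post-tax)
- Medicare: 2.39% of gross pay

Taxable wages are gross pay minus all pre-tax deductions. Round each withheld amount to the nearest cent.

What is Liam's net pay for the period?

Transit benefit: $178.13
Taxable wages = $4099.62 − $178.13 = $3921.49
Federal tax withheld: $3921.49 × 0.19 = $745.08
State income tax: $3921.49 × 0.0778 = $305.09
Municipal income tax: $3921.49 × 0.0256 = $100.39
Medicare: $4099.62 × 0.0239 = $97.98
State disability insurance: $4099.62 × 0.01 = $41.00
State unemployment insurance (employee share): $4099.62 × 0.0098 = $40.18
Legal plan premium: $22.88
Total deductions = $178.13 + $745.08 + $305.09 + $100.39 + $97.98 + $41.00 + $40.18 + $22.88 = $1530.73
Net pay = $4099.62 − $1530.73 = $2568.89

$2568.89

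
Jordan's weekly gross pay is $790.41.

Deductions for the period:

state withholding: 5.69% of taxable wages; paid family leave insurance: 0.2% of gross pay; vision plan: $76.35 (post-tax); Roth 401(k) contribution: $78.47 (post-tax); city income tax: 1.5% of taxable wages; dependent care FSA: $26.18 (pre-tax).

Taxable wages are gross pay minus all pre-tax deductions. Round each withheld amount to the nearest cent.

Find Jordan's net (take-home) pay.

$552.89

Dependent care FSA: $26.18
Taxable wages = $790.41 − $26.18 = $764.23
State withholding: $764.23 × 0.0569 = $43.48
City income tax: $764.23 × 0.015 = $11.46
Paid family leave insurance: $790.41 × 0.002 = $1.58
Vision plan: $76.35
Roth 401(k) contribution: $78.47
Total deductions = $26.18 + $43.48 + $11.46 + $1.58 + $76.35 + $78.47 = $237.52
Net pay = $790.41 − $237.52 = $552.89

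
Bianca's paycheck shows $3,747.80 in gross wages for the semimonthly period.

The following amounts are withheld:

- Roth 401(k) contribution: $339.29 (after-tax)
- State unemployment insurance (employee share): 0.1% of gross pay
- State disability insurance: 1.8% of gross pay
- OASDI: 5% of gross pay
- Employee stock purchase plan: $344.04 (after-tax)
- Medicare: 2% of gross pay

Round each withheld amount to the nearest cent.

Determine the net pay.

Medicare: $3,747.80 × 0.02 = $74.96
OASDI: $3,747.80 × 0.05 = $187.39
State disability insurance: $3,747.80 × 0.018 = $67.46
State unemployment insurance (employee share): $3,747.80 × 0.001 = $3.75
Employee stock purchase plan: $344.04
Roth 401(k) contribution: $339.29
Total deductions = $74.96 + $187.39 + $67.46 + $3.75 + $344.04 + $339.29 = $1,016.89
Net pay = $3,747.80 − $1,016.89 = $2,730.91

$2,730.91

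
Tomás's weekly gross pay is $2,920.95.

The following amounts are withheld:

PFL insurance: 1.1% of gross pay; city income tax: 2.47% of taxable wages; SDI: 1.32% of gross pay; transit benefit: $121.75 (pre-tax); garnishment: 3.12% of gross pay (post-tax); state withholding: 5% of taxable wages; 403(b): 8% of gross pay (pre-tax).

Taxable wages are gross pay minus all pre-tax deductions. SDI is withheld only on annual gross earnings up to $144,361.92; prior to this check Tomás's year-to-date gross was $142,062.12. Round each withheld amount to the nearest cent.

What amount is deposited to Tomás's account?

$2,220.25

Transit benefit: $121.75
403(b): $2,920.95 × 0.08 = $233.68
Pre-tax total = $121.75 + $233.68 = $355.43
Taxable wages = $2,920.95 − $355.43 = $2,565.52
City income tax: $2,565.52 × 0.0247 = $63.37
State withholding: $2,565.52 × 0.05 = $128.28
SDI: only $144,361.92 − $142,062.12 = $2,299.80 of this check is subject → $2,299.80 × 0.0132 = $30.36
PFL insurance: $2,920.95 × 0.011 = $32.13
Garnishment: $2,920.95 × 0.0312 = $91.13
Total deductions = $121.75 + $233.68 + $63.37 + $128.28 + $30.36 + $32.13 + $91.13 = $700.70
Net pay = $2,920.95 − $700.70 = $2,220.25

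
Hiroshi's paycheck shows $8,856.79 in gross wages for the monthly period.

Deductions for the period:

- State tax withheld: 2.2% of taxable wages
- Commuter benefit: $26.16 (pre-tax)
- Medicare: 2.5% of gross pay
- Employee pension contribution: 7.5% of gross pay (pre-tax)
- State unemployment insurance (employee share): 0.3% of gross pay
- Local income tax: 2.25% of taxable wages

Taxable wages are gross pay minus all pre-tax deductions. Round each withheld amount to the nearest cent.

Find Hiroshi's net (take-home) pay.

$7,554.98

Employee pension contribution: $8,856.79 × 0.075 = $664.26
Commuter benefit: $26.16
Pre-tax total = $664.26 + $26.16 = $690.42
Taxable wages = $8,856.79 − $690.42 = $8,166.37
Local income tax: $8,166.37 × 0.0225 = $183.74
State tax withheld: $8,166.37 × 0.022 = $179.66
Medicare: $8,856.79 × 0.025 = $221.42
State unemployment insurance (employee share): $8,856.79 × 0.003 = $26.57
Total deductions = $664.26 + $26.16 + $183.74 + $179.66 + $221.42 + $26.57 = $1,301.81
Net pay = $8,856.79 − $1,301.81 = $7,554.98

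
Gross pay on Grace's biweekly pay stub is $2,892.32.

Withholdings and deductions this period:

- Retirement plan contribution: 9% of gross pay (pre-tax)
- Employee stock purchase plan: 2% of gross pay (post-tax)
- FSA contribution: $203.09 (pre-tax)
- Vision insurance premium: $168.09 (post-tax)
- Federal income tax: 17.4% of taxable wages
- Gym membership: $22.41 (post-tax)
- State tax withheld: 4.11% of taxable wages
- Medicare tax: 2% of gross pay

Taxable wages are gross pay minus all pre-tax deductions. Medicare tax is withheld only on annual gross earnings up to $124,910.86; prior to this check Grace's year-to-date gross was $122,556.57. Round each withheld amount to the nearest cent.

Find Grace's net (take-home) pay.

$1,611.02

FSA contribution: $203.09
Retirement plan contribution: $2,892.32 × 0.09 = $260.31
Pre-tax total = $203.09 + $260.31 = $463.40
Taxable wages = $2,892.32 − $463.40 = $2,428.92
State tax withheld: $2,428.92 × 0.0411 = $99.83
Federal income tax: $2,428.92 × 0.174 = $422.63
Medicare tax: only $124,910.86 − $122,556.57 = $2,354.29 of this check is subject → $2,354.29 × 0.02 = $47.09
Gym membership: $22.41
Vision insurance premium: $168.09
Employee stock purchase plan: $2,892.32 × 0.02 = $57.85
Total deductions = $203.09 + $260.31 + $99.83 + $422.63 + $47.09 + $22.41 + $168.09 + $57.85 = $1,281.30
Net pay = $2,892.32 − $1,281.30 = $1,611.02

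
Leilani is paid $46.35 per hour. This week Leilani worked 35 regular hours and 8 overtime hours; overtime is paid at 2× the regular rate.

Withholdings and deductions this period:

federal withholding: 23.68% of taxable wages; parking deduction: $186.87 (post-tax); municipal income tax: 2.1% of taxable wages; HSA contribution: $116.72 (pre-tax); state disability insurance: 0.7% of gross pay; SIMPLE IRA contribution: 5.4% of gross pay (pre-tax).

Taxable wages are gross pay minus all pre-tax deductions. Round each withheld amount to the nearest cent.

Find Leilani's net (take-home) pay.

Regular pay: 35 × $46.35 = $1,622.25
Overtime pay: 8 × $46.35 × 2 = $741.60
Gross pay = $1,622.25 + $741.60 = $2,363.85
SIMPLE IRA contribution: $2,363.85 × 0.054 = $127.65
HSA contribution: $116.72
Pre-tax total = $127.65 + $116.72 = $244.37
Taxable wages = $2,363.85 − $244.37 = $2,119.48
Federal withholding: $2,119.48 × 0.2368 = $501.89
Municipal income tax: $2,119.48 × 0.021 = $44.51
State disability insurance: $2,363.85 × 0.007 = $16.55
Parking deduction: $186.87
Total deductions = $127.65 + $116.72 + $501.89 + $44.51 + $16.55 + $186.87 = $994.19
Net pay = $2,363.85 − $994.19 = $1,369.66

$1,369.66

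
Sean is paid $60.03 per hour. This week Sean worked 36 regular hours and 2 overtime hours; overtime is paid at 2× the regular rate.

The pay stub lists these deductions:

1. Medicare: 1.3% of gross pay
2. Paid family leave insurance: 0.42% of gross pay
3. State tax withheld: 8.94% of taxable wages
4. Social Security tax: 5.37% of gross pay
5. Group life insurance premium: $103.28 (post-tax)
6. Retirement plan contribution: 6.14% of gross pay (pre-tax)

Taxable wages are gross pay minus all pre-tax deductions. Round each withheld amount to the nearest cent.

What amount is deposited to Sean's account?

Regular pay: 36 × $60.03 = $2161.08
Overtime pay: 2 × $60.03 × 2 = $240.12
Gross pay = $2161.08 + $240.12 = $2401.20
Retirement plan contribution: $2401.20 × 0.0614 = $147.43
Taxable wages = $2401.20 − $147.43 = $2253.77
State tax withheld: $2253.77 × 0.0894 = $201.49
Paid family leave insurance: $2401.20 × 0.0042 = $10.09
Medicare: $2401.20 × 0.013 = $31.22
Social Security tax: $2401.20 × 0.0537 = $128.94
Group life insurance premium: $103.28
Total deductions = $147.43 + $201.49 + $10.09 + $31.22 + $128.94 + $103.28 = $622.45
Net pay = $2401.20 − $622.45 = $1778.75

$1778.75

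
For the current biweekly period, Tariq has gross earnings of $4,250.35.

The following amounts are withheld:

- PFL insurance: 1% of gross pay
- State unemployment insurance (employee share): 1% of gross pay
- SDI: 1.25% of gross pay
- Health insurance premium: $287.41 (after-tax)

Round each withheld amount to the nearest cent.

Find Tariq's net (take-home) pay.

$3,824.81

State unemployment insurance (employee share): $4,250.35 × 0.01 = $42.50
PFL insurance: $4,250.35 × 0.01 = $42.50
SDI: $4,250.35 × 0.0125 = $53.13
Health insurance premium: $287.41
Total deductions = $42.50 + $42.50 + $53.13 + $287.41 = $425.54
Net pay = $4,250.35 − $425.54 = $3,824.81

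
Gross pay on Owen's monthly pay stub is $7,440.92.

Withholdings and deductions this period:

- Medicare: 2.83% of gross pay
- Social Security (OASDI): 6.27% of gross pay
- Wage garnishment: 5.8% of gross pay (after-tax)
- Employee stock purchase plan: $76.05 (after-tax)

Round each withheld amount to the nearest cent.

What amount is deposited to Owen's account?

$6,256.17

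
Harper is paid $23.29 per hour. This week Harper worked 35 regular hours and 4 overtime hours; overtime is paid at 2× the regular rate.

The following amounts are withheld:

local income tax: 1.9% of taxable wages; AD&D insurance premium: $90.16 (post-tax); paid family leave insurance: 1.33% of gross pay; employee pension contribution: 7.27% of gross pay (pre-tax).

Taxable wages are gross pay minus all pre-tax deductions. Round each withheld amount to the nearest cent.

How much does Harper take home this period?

Regular pay: 35 × $23.29 = $815.15
Overtime pay: 4 × $23.29 × 2 = $186.32
Gross pay = $815.15 + $186.32 = $1,001.47
Employee pension contribution: $1,001.47 × 0.0727 = $72.81
Taxable wages = $1,001.47 − $72.81 = $928.66
Local income tax: $928.66 × 0.019 = $17.64
Paid family leave insurance: $1,001.47 × 0.0133 = $13.32
AD&D insurance premium: $90.16
Total deductions = $72.81 + $17.64 + $13.32 + $90.16 = $193.93
Net pay = $1,001.47 − $193.93 = $807.54

$807.54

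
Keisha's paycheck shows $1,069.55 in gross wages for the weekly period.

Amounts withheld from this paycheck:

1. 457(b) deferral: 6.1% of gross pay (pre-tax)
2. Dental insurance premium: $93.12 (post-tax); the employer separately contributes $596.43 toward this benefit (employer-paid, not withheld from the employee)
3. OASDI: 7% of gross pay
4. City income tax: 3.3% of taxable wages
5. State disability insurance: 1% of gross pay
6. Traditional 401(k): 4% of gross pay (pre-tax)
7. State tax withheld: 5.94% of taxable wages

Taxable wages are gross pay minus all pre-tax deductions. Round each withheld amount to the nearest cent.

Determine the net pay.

Traditional 401(k): $1,069.55 × 0.04 = $42.78
457(b) deferral: $1,069.55 × 0.061 = $65.24
Pre-tax total = $42.78 + $65.24 = $108.02
Taxable wages = $1,069.55 − $108.02 = $961.53
City income tax: $961.53 × 0.033 = $31.73
State tax withheld: $961.53 × 0.0594 = $57.11
State disability insurance: $1,069.55 × 0.01 = $10.70
OASDI: $1,069.55 × 0.07 = $74.87
Dental insurance premium: $93.12
(Employer's $596.43 toward dental insurance premium is not withheld from the employee.)
Total deductions = $42.78 + $65.24 + $31.73 + $57.11 + $10.70 + $74.87 + $93.12 = $375.55
Net pay = $1,069.55 − $375.55 = $694.00

$694.00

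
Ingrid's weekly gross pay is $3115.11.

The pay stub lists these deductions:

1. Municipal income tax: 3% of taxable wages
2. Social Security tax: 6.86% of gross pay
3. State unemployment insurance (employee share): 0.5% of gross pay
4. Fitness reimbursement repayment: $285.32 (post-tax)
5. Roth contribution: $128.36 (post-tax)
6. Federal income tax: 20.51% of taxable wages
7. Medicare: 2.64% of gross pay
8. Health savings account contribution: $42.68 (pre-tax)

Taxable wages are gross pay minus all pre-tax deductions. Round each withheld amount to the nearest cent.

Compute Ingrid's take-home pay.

$1624.90

Health savings account contribution: $42.68
Taxable wages = $3115.11 − $42.68 = $3072.43
Municipal income tax: $3072.43 × 0.03 = $92.17
Federal income tax: $3072.43 × 0.2051 = $630.16
State unemployment insurance (employee share): $3115.11 × 0.005 = $15.58
Social Security tax: $3115.11 × 0.0686 = $213.70
Medicare: $3115.11 × 0.0264 = $82.24
Fitness reimbursement repayment: $285.32
Roth contribution: $128.36
Total deductions = $42.68 + $92.17 + $630.16 + $15.58 + $213.70 + $82.24 + $285.32 + $128.36 = $1490.21
Net pay = $3115.11 − $1490.21 = $1624.90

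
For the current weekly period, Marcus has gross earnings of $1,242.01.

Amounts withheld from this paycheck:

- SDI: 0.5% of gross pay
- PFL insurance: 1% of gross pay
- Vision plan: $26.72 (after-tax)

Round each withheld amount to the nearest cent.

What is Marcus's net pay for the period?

$1,196.66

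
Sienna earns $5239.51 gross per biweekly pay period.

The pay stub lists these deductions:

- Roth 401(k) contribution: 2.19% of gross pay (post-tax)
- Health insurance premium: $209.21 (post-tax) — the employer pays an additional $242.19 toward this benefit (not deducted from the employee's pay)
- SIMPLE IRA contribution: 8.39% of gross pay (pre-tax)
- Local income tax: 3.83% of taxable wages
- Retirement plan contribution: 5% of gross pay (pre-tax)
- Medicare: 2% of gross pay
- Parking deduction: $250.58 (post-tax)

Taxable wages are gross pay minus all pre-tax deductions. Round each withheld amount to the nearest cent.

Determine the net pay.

$3684.81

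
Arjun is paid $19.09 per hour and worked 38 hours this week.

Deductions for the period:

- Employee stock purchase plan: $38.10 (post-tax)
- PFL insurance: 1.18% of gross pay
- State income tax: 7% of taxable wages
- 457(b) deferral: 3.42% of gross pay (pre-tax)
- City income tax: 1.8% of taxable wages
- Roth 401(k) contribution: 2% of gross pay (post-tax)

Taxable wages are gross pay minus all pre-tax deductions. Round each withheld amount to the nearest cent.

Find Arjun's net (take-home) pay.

Gross pay: 38 × $19.09 = $725.42
457(b) deferral: $725.42 × 0.0342 = $24.81
Taxable wages = $725.42 − $24.81 = $700.61
State income tax: $700.61 × 0.07 = $49.04
City income tax: $700.61 × 0.018 = $12.61
PFL insurance: $725.42 × 0.0118 = $8.56
Employee stock purchase plan: $38.10
Roth 401(k) contribution: $725.42 × 0.02 = $14.51
Total deductions = $24.81 + $49.04 + $12.61 + $8.56 + $38.10 + $14.51 = $147.63
Net pay = $725.42 − $147.63 = $577.79

$577.79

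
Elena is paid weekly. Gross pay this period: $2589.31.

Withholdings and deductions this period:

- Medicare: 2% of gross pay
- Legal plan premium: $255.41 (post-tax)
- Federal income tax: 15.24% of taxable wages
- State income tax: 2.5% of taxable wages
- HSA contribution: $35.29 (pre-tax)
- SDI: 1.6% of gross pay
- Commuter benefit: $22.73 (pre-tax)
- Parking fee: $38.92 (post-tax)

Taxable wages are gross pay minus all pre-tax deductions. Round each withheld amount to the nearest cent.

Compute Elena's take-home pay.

$1694.69

Commuter benefit: $22.73
HSA contribution: $35.29
Pre-tax total = $22.73 + $35.29 = $58.02
Taxable wages = $2589.31 − $58.02 = $2531.29
State income tax: $2531.29 × 0.025 = $63.28
Federal income tax: $2531.29 × 0.1524 = $385.77
SDI: $2589.31 × 0.016 = $41.43
Medicare: $2589.31 × 0.02 = $51.79
Parking fee: $38.92
Legal plan premium: $255.41
Total deductions = $22.73 + $35.29 + $63.28 + $385.77 + $41.43 + $51.79 + $38.92 + $255.41 = $894.62
Net pay = $2589.31 − $894.62 = $1694.69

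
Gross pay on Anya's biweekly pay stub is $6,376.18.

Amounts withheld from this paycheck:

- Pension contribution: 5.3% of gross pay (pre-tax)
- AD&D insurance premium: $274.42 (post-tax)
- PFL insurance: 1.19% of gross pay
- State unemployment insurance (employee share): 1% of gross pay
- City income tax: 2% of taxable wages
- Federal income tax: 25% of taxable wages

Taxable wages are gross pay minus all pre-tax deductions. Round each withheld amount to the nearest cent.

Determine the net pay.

$3,993.86

Pension contribution: $6,376.18 × 0.053 = $337.94
Taxable wages = $6,376.18 − $337.94 = $6,038.24
Federal income tax: $6,038.24 × 0.25 = $1,509.56
City income tax: $6,038.24 × 0.02 = $120.76
State unemployment insurance (employee share): $6,376.18 × 0.01 = $63.76
PFL insurance: $6,376.18 × 0.0119 = $75.88
AD&D insurance premium: $274.42
Total deductions = $337.94 + $1,509.56 + $120.76 + $63.76 + $75.88 + $274.42 = $2,382.32
Net pay = $6,376.18 − $2,382.32 = $3,993.86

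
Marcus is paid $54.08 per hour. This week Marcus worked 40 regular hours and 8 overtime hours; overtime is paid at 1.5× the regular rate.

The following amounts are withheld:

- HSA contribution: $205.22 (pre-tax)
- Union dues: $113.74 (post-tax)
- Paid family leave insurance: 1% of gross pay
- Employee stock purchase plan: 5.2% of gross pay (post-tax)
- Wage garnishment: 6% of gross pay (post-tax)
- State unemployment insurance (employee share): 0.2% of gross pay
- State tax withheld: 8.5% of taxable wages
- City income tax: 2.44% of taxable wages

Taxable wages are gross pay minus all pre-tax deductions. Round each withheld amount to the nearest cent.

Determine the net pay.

Regular pay: 40 × $54.08 = $2163.20
Overtime pay: 8 × $54.08 × 1.5 = $648.96
Gross pay = $2163.20 + $648.96 = $2812.16
HSA contribution: $205.22
Taxable wages = $2812.16 − $205.22 = $2606.94
State tax withheld: $2606.94 × 0.085 = $221.59
City income tax: $2606.94 × 0.0244 = $63.61
Paid family leave insurance: $2812.16 × 0.01 = $28.12
State unemployment insurance (employee share): $2812.16 × 0.002 = $5.62
Wage garnishment: $2812.16 × 0.06 = $168.73
Union dues: $113.74
Employee stock purchase plan: $2812.16 × 0.052 = $146.23
Total deductions = $205.22 + $221.59 + $63.61 + $28.12 + $5.62 + $168.73 + $113.74 + $146.23 = $952.86
Net pay = $2812.16 − $952.86 = $1859.30

$1859.30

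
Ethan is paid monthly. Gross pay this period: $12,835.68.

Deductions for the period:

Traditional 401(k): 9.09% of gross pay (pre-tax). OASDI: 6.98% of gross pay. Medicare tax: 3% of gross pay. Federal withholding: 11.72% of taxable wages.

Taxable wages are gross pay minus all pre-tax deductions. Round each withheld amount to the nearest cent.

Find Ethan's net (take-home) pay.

Traditional 401(k): $12,835.68 × 0.0909 = $1,166.76
Taxable wages = $12,835.68 − $1,166.76 = $11,668.92
Federal withholding: $11,668.92 × 0.1172 = $1,367.60
OASDI: $12,835.68 × 0.0698 = $895.93
Medicare tax: $12,835.68 × 0.03 = $385.07
Total deductions = $1,166.76 + $1,367.60 + $895.93 + $385.07 = $3,815.36
Net pay = $12,835.68 − $3,815.36 = $9,020.32

$9,020.32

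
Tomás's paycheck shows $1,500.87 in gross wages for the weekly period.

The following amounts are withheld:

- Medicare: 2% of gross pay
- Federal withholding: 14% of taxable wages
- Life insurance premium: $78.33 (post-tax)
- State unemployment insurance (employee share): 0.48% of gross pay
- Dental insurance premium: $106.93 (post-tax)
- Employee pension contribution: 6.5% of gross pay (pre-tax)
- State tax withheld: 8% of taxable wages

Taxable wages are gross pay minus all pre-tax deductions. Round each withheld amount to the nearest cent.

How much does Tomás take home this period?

$872.11

Employee pension contribution: $1,500.87 × 0.065 = $97.56
Taxable wages = $1,500.87 − $97.56 = $1,403.31
State tax withheld: $1,403.31 × 0.08 = $112.26
Federal withholding: $1,403.31 × 0.14 = $196.46
State unemployment insurance (employee share): $1,500.87 × 0.0048 = $7.20
Medicare: $1,500.87 × 0.02 = $30.02
Life insurance premium: $78.33
Dental insurance premium: $106.93
Total deductions = $97.56 + $112.26 + $196.46 + $7.20 + $30.02 + $78.33 + $106.93 = $628.76
Net pay = $1,500.87 − $628.76 = $872.11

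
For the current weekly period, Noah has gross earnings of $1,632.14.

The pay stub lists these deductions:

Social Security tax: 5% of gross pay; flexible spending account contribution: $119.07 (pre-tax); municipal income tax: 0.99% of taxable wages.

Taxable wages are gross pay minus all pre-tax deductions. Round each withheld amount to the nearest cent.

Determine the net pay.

Flexible spending account contribution: $119.07
Taxable wages = $1,632.14 − $119.07 = $1,513.07
Municipal income tax: $1,513.07 × 0.0099 = $14.98
Social Security tax: $1,632.14 × 0.05 = $81.61
Total deductions = $119.07 + $14.98 + $81.61 = $215.66
Net pay = $1,632.14 − $215.66 = $1,416.48

$1,416.48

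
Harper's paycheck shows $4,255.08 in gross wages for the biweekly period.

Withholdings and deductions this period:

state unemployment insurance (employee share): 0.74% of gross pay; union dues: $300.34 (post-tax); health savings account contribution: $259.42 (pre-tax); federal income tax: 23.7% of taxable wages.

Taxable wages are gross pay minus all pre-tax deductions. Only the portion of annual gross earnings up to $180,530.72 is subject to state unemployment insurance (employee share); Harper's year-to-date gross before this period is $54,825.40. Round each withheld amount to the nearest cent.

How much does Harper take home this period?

Health savings account contribution: $259.42
Taxable wages = $4,255.08 − $259.42 = $3,995.66
Federal income tax: $3,995.66 × 0.237 = $946.97
State unemployment insurance (employee share): cap not yet reached, full $4,255.08 is subject → $4,255.08 × 0.0074 = $31.49
Union dues: $300.34
Total deductions = $259.42 + $946.97 + $31.49 + $300.34 = $1,538.22
Net pay = $4,255.08 − $1,538.22 = $2,716.86

$2,716.86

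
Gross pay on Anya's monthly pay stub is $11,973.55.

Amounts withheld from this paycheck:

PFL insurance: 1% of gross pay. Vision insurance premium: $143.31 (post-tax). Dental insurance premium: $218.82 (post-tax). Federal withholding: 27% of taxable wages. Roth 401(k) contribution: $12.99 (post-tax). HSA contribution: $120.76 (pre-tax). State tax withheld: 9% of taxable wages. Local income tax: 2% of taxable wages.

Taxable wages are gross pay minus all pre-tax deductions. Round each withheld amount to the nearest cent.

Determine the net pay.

$6,853.87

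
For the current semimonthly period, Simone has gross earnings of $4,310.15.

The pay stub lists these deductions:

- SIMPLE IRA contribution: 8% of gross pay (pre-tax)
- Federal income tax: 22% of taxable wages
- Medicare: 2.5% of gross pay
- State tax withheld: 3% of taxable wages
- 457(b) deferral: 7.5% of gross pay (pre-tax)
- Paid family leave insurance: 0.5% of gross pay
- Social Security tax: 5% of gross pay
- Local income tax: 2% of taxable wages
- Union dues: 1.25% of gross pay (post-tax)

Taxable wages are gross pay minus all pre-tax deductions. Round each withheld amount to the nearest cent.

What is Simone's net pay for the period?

457(b) deferral: $4,310.15 × 0.075 = $323.26
SIMPLE IRA contribution: $4,310.15 × 0.08 = $344.81
Pre-tax total = $323.26 + $344.81 = $668.07
Taxable wages = $4,310.15 − $668.07 = $3,642.08
Federal income tax: $3,642.08 × 0.22 = $801.26
State tax withheld: $3,642.08 × 0.03 = $109.26
Local income tax: $3,642.08 × 0.02 = $72.84
Paid family leave insurance: $4,310.15 × 0.005 = $21.55
Medicare: $4,310.15 × 0.025 = $107.75
Social Security tax: $4,310.15 × 0.05 = $215.51
Union dues: $4,310.15 × 0.0125 = $53.88
Total deductions = $323.26 + $344.81 + $801.26 + $109.26 + $72.84 + $21.55 + $107.75 + $215.51 + $53.88 = $2,050.12
Net pay = $4,310.15 − $2,050.12 = $2,260.03

$2,260.03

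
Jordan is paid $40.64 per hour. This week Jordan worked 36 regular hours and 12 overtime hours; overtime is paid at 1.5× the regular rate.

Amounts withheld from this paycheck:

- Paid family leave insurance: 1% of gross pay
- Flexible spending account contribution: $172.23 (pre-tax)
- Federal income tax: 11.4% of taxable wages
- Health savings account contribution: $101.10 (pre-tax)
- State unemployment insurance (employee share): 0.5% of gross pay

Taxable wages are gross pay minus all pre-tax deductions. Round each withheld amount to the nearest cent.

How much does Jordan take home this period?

Regular pay: 36 × $40.64 = $1,463.04
Overtime pay: 12 × $40.64 × 1.5 = $731.52
Gross pay = $1,463.04 + $731.52 = $2,194.56
Flexible spending account contribution: $172.23
Health savings account contribution: $101.10
Pre-tax total = $172.23 + $101.10 = $273.33
Taxable wages = $2,194.56 − $273.33 = $1,921.23
Federal income tax: $1,921.23 × 0.114 = $219.02
Paid family leave insurance: $2,194.56 × 0.01 = $21.95
State unemployment insurance (employee share): $2,194.56 × 0.005 = $10.97
Total deductions = $172.23 + $101.10 + $219.02 + $21.95 + $10.97 = $525.27
Net pay = $2,194.56 − $525.27 = $1,669.29

$1,669.29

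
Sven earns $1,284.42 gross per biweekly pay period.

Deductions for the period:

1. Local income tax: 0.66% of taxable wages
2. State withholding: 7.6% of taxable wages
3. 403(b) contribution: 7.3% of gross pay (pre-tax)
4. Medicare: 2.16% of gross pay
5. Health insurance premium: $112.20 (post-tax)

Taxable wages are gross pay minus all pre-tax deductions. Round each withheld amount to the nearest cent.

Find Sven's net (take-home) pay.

$952.37

403(b) contribution: $1,284.42 × 0.073 = $93.76
Taxable wages = $1,284.42 − $93.76 = $1,190.66
Local income tax: $1,190.66 × 0.0066 = $7.86
State withholding: $1,190.66 × 0.076 = $90.49
Medicare: $1,284.42 × 0.0216 = $27.74
Health insurance premium: $112.20
Total deductions = $93.76 + $7.86 + $90.49 + $27.74 + $112.20 = $332.05
Net pay = $1,284.42 − $332.05 = $952.37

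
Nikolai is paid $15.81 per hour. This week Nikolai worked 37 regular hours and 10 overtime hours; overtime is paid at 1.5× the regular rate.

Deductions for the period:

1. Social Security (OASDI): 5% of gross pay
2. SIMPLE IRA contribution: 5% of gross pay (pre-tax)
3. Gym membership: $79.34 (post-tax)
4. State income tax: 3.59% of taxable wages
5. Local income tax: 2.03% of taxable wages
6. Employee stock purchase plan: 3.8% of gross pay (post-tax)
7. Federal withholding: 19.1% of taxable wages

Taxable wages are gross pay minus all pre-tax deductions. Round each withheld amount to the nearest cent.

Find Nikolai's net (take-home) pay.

$436.26

Regular pay: 37 × $15.81 = $584.97
Overtime pay: 10 × $15.81 × 1.5 = $237.15
Gross pay = $584.97 + $237.15 = $822.12
SIMPLE IRA contribution: $822.12 × 0.05 = $41.11
Taxable wages = $822.12 − $41.11 = $781.01
State income tax: $781.01 × 0.0359 = $28.04
Local income tax: $781.01 × 0.0203 = $15.85
Federal withholding: $781.01 × 0.191 = $149.17
Social Security (OASDI): $822.12 × 0.05 = $41.11
Employee stock purchase plan: $822.12 × 0.038 = $31.24
Gym membership: $79.34
Total deductions = $41.11 + $28.04 + $15.85 + $149.17 + $41.11 + $31.24 + $79.34 = $385.86
Net pay = $822.12 − $385.86 = $436.26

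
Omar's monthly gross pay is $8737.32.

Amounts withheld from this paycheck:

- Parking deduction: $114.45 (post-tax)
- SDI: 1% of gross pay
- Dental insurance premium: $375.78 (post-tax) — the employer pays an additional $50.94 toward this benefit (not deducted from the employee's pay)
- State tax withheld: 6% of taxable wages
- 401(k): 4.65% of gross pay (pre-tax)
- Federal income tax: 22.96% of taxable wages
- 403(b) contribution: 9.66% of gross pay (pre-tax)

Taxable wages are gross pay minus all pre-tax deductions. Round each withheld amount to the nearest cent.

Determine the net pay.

$4741.16

403(b) contribution: $8737.32 × 0.0966 = $844.03
401(k): $8737.32 × 0.0465 = $406.29
Pre-tax total = $844.03 + $406.29 = $1250.32
Taxable wages = $8737.32 − $1250.32 = $7487.00
State tax withheld: $7487.00 × 0.06 = $449.22
Federal income tax: $7487.00 × 0.2296 = $1719.02
SDI: $8737.32 × 0.01 = $87.37
Dental insurance premium: $375.78
Parking deduction: $114.45
(Employer's $50.94 toward dental insurance premium is not withheld from the employee.)
Total deductions = $844.03 + $406.29 + $449.22 + $1719.02 + $87.37 + $375.78 + $114.45 = $3996.16
Net pay = $8737.32 − $3996.16 = $4741.16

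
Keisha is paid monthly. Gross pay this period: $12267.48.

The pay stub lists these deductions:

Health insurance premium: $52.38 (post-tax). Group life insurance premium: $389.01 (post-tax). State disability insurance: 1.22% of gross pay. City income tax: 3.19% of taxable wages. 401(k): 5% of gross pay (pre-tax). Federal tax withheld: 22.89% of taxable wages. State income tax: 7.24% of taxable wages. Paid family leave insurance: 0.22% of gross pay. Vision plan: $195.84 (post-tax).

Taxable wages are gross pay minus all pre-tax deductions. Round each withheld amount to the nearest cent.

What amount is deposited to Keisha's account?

401(k): $12267.48 × 0.05 = $613.37
Taxable wages = $12267.48 − $613.37 = $11654.11
Federal tax withheld: $11654.11 × 0.2289 = $2667.63
State income tax: $11654.11 × 0.0724 = $843.76
City income tax: $11654.11 × 0.0319 = $371.77
Paid family leave insurance: $12267.48 × 0.0022 = $26.99
State disability insurance: $12267.48 × 0.0122 = $149.66
Vision plan: $195.84
Health insurance premium: $52.38
Group life insurance premium: $389.01
Total deductions = $613.37 + $2667.63 + $843.76 + $371.77 + $26.99 + $149.66 + $195.84 + $52.38 + $389.01 = $5310.41
Net pay = $12267.48 − $5310.41 = $6957.07

$6957.07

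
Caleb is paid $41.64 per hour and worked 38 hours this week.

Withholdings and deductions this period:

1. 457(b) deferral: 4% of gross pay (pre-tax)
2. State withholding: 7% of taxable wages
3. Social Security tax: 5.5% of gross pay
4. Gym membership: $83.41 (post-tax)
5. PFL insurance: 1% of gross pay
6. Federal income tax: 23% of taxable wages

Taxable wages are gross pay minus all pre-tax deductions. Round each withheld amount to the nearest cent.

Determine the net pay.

Gross pay: 38 × $41.64 = $1,582.32
457(b) deferral: $1,582.32 × 0.04 = $63.29
Taxable wages = $1,582.32 − $63.29 = $1,519.03
Federal income tax: $1,519.03 × 0.23 = $349.38
State withholding: $1,519.03 × 0.07 = $106.33
PFL insurance: $1,582.32 × 0.01 = $15.82
Social Security tax: $1,582.32 × 0.055 = $87.03
Gym membership: $83.41
Total deductions = $63.29 + $349.38 + $106.33 + $15.82 + $87.03 + $83.41 = $705.26
Net pay = $1,582.32 − $705.26 = $877.06

$877.06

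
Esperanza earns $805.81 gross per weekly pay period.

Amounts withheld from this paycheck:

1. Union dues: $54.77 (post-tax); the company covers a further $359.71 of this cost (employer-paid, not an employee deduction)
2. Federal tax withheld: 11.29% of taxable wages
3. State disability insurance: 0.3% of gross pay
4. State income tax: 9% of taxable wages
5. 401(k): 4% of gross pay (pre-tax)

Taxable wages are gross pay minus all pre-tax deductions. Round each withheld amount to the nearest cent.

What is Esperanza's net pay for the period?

401(k): $805.81 × 0.04 = $32.23
Taxable wages = $805.81 − $32.23 = $773.58
State income tax: $773.58 × 0.09 = $69.62
Federal tax withheld: $773.58 × 0.1129 = $87.34
State disability insurance: $805.81 × 0.003 = $2.42
Union dues: $54.77
(Employer's $359.71 toward union dues is not withheld from the employee.)
Total deductions = $32.23 + $69.62 + $87.34 + $2.42 + $54.77 = $246.38
Net pay = $805.81 − $246.38 = $559.43

$559.43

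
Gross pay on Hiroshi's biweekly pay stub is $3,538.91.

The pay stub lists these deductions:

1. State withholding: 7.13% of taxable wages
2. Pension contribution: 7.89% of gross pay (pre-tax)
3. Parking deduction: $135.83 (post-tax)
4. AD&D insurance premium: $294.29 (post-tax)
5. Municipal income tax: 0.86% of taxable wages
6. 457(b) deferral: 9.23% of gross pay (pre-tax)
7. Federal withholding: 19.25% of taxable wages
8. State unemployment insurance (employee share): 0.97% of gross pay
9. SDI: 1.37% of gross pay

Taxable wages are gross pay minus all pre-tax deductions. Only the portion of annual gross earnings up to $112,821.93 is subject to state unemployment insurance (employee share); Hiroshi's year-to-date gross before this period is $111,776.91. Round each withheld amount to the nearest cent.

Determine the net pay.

$1,645.35

457(b) deferral: $3,538.91 × 0.0923 = $326.64
Pension contribution: $3,538.91 × 0.0789 = $279.22
Pre-tax total = $326.64 + $279.22 = $605.86
Taxable wages = $3,538.91 − $605.86 = $2,933.05
State withholding: $2,933.05 × 0.0713 = $209.13
Municipal income tax: $2,933.05 × 0.0086 = $25.22
Federal withholding: $2,933.05 × 0.1925 = $564.61
SDI: $3,538.91 × 0.0137 = $48.48
State unemployment insurance (employee share): only $112,821.93 − $111,776.91 = $1,045.02 of this check is subject → $1,045.02 × 0.0097 = $10.14
AD&D insurance premium: $294.29
Parking deduction: $135.83
Total deductions = $326.64 + $279.22 + $209.13 + $25.22 + $564.61 + $48.48 + $10.14 + $294.29 + $135.83 = $1,893.56
Net pay = $3,538.91 − $1,893.56 = $1,645.35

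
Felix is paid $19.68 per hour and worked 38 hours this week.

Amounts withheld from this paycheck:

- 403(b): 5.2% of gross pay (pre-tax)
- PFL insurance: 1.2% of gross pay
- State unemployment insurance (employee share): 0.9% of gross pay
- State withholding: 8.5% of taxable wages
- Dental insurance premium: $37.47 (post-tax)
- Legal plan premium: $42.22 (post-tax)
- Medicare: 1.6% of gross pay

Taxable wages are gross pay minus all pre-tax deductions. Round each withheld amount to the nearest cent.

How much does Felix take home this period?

$541.33

Gross pay: 38 × $19.68 = $747.84
403(b): $747.84 × 0.052 = $38.89
Taxable wages = $747.84 − $38.89 = $708.95
State withholding: $708.95 × 0.085 = $60.26
PFL insurance: $747.84 × 0.012 = $8.97
State unemployment insurance (employee share): $747.84 × 0.009 = $6.73
Medicare: $747.84 × 0.016 = $11.97
Legal plan premium: $42.22
Dental insurance premium: $37.47
Total deductions = $38.89 + $60.26 + $8.97 + $6.73 + $11.97 + $42.22 + $37.47 = $206.51
Net pay = $747.84 − $206.51 = $541.33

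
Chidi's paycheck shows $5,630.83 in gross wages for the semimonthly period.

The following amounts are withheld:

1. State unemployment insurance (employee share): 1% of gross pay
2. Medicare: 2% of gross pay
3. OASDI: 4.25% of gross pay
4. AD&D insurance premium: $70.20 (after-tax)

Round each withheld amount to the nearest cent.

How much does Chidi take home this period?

$5,152.39

State unemployment insurance (employee share): $5,630.83 × 0.01 = $56.31
OASDI: $5,630.83 × 0.0425 = $239.31
Medicare: $5,630.83 × 0.02 = $112.62
AD&D insurance premium: $70.20
Total deductions = $56.31 + $239.31 + $112.62 + $70.20 = $478.44
Net pay = $5,630.83 − $478.44 = $5,152.39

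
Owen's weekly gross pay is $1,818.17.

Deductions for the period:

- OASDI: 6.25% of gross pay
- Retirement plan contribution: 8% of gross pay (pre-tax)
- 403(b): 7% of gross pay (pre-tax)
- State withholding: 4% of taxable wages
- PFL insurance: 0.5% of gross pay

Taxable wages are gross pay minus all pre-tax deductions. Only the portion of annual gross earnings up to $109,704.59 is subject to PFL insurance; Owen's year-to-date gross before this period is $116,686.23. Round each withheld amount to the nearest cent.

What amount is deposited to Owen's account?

$1,369.99

Retirement plan contribution: $1,818.17 × 0.08 = $145.45
403(b): $1,818.17 × 0.07 = $127.27
Pre-tax total = $145.45 + $127.27 = $272.72
Taxable wages = $1,818.17 − $272.72 = $1,545.45
State withholding: $1,545.45 × 0.04 = $61.82
OASDI: $1,818.17 × 0.0625 = $113.64
PFL insurance: annual cap $109,704.59 already reached (YTD $116,686.23), so $0.00
Total deductions = $145.45 + $127.27 + $61.82 + $113.64 + $0.00 = $448.18
Net pay = $1,818.17 − $448.18 = $1,369.99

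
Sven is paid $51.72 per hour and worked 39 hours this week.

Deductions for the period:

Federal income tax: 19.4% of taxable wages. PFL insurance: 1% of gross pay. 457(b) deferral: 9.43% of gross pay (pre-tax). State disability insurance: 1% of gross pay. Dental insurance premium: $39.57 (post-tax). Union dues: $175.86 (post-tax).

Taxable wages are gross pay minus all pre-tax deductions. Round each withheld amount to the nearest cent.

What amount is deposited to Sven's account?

Gross pay: 39 × $51.72 = $2,017.08
457(b) deferral: $2,017.08 × 0.0943 = $190.21
Taxable wages = $2,017.08 − $190.21 = $1,826.87
Federal income tax: $1,826.87 × 0.194 = $354.41
PFL insurance: $2,017.08 × 0.01 = $20.17
State disability insurance: $2,017.08 × 0.01 = $20.17
Union dues: $175.86
Dental insurance premium: $39.57
Total deductions = $190.21 + $354.41 + $20.17 + $20.17 + $175.86 + $39.57 = $800.39
Net pay = $2,017.08 − $800.39 = $1,216.69

$1,216.69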